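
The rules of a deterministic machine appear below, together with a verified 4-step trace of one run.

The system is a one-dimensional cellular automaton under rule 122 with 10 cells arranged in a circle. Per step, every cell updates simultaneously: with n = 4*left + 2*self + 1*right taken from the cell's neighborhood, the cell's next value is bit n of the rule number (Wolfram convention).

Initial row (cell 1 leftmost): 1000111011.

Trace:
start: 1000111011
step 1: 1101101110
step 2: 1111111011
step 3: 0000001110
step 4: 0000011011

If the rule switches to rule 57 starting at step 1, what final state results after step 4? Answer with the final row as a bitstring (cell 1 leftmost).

0101010101

(re-executing steps 1..4 under rule 57; state before step 1: 1000111011)
step 1: 0110100110
step 2: 0101010101
step 3: 1010101010
step 4: 0101010101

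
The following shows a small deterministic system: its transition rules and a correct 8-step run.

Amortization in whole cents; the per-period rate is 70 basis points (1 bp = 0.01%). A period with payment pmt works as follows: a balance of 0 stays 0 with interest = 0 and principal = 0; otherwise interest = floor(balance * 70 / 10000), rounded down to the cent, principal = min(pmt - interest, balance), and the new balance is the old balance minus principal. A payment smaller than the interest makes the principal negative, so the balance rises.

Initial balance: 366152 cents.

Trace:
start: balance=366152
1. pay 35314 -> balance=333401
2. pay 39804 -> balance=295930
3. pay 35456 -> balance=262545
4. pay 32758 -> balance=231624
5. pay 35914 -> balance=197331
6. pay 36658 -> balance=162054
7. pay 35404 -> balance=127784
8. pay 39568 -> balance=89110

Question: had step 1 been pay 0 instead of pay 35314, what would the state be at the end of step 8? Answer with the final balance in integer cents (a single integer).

(re-executing from step 1 with the substitution; state before step 1: balance=366152)
1. pay 0 -> balance=368715
2. pay 39804 -> balance=331492
3. pay 35456 -> balance=298356
4. pay 32758 -> balance=267686
5. pay 35914 -> balance=233645
6. pay 36658 -> balance=198622
7. pay 35404 -> balance=164608
8. pay 39568 -> balance=126192

126192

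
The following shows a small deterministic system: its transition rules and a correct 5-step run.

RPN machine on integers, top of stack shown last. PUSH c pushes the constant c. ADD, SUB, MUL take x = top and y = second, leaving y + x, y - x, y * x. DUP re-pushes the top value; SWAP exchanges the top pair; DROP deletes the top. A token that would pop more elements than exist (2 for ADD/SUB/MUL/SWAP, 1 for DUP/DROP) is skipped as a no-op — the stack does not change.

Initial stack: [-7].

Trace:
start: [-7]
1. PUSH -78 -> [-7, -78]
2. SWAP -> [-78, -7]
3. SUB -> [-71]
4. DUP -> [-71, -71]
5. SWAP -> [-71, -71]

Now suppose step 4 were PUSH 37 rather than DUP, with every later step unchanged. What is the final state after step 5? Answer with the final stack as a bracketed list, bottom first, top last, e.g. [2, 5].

(re-executing from step 4 with the substitution; state before step 4: [-71])
4. PUSH 37 -> [-71, 37]
5. SWAP -> [37, -71]

[37, -71]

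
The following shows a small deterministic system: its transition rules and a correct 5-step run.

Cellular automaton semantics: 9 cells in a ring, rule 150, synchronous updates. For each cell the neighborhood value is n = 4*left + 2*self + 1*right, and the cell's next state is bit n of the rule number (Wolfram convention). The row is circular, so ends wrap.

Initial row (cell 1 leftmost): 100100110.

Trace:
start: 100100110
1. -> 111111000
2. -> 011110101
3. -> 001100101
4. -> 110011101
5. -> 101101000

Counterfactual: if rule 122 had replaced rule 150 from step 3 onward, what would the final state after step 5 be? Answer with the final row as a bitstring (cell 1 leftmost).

(re-executing steps 3..5 under rule 122; state before step 3: 011110101)
3. -> 110011010
4. -> 111111101
5. -> 000000111

000000111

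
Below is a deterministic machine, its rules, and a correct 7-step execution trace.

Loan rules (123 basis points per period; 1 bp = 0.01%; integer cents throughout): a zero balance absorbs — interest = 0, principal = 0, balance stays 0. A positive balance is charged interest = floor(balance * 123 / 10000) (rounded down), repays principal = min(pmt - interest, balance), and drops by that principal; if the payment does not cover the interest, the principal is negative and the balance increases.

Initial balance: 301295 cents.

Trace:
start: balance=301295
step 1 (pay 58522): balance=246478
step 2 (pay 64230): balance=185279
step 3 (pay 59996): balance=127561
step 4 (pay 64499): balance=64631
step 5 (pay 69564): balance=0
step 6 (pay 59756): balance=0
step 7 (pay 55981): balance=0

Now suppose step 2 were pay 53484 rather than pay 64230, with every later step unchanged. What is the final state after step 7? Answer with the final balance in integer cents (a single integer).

(re-executing from step 2 with the substitution; state before step 2: balance=246478)
step 2 (pay 53484): balance=196025
step 3 (pay 59996): balance=138440
step 4 (pay 64499): balance=75643
step 5 (pay 69564): balance=7009
step 6 (pay 59756): balance=0
step 7 (pay 55981): balance=0

0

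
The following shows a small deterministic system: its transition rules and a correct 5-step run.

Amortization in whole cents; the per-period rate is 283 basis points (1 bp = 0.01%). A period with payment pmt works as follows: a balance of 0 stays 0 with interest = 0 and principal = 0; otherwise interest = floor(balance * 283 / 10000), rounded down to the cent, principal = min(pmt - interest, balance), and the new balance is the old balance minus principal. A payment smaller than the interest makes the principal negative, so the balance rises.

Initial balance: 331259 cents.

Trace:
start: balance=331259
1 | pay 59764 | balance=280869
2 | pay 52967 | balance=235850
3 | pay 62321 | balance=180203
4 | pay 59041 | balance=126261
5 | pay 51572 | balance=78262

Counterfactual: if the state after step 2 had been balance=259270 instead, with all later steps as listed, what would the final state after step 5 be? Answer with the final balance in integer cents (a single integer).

103728

state after step 2 := balance=259270
3 | pay 62321 | balance=204286
4 | pay 59041 | balance=151026
5 | pay 51572 | balance=103728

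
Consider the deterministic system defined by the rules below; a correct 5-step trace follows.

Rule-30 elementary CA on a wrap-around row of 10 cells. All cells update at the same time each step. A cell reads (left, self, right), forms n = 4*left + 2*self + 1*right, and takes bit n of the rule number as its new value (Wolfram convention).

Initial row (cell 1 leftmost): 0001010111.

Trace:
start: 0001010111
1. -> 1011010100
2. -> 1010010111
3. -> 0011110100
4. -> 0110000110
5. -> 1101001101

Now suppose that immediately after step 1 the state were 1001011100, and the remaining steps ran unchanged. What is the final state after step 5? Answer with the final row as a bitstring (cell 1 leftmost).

state after step 1 := 1001011100
2. -> 1111010011
3. -> 0000011110
4. -> 0000110001
5. -> 1001101011

1001101011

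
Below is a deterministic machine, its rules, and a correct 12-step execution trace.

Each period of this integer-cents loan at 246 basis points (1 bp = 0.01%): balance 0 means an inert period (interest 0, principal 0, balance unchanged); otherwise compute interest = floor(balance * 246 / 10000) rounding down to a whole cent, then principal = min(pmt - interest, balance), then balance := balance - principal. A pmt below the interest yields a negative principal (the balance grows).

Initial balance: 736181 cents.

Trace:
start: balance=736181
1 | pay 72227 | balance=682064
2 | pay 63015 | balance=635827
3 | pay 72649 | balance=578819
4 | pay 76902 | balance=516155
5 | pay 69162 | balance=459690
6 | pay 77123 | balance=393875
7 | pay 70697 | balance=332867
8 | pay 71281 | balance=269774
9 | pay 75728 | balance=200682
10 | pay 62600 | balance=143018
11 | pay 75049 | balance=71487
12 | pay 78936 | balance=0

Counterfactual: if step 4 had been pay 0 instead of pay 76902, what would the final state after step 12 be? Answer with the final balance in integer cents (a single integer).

(re-executing from step 4 with the substitution; state before step 4: balance=578819)
4 | pay 0 | balance=593057
5 | pay 69162 | balance=538484
6 | pay 77123 | balance=474607
7 | pay 70697 | balance=415585
8 | pay 71281 | balance=354527
9 | pay 75728 | balance=287520
10 | pay 62600 | balance=231992
11 | pay 75049 | balance=162650
12 | pay 78936 | balance=87715

87715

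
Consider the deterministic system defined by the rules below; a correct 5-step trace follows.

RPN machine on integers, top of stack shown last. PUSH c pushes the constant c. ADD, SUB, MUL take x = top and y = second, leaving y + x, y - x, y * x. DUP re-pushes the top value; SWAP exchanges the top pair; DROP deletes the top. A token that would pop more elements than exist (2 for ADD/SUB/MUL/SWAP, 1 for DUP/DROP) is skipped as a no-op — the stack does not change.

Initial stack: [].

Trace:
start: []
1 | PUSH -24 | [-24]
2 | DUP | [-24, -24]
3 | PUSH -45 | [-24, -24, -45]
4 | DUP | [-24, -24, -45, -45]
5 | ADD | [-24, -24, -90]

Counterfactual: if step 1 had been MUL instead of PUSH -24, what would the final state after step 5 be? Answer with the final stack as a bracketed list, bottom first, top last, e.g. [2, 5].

[-90]

(re-executing from step 1 with the substitution; state before step 1: [])
1 | MUL | []
2 | DUP | []
3 | PUSH -45 | [-45]
4 | DUP | [-45, -45]
5 | ADD | [-90]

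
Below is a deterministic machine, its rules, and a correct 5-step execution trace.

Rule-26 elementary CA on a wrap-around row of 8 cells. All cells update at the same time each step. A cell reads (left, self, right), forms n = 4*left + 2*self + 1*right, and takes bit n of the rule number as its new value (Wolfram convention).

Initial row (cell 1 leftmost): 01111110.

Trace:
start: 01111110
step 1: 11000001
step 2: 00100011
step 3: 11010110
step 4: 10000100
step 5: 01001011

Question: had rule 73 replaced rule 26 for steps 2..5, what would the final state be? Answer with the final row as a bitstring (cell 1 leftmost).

01011101

(re-executing steps 2..5 under rule 73; state before step 2: 11000001)
step 2: 01011101
step 3: 00010100
step 4: 11000001
step 5: 01011101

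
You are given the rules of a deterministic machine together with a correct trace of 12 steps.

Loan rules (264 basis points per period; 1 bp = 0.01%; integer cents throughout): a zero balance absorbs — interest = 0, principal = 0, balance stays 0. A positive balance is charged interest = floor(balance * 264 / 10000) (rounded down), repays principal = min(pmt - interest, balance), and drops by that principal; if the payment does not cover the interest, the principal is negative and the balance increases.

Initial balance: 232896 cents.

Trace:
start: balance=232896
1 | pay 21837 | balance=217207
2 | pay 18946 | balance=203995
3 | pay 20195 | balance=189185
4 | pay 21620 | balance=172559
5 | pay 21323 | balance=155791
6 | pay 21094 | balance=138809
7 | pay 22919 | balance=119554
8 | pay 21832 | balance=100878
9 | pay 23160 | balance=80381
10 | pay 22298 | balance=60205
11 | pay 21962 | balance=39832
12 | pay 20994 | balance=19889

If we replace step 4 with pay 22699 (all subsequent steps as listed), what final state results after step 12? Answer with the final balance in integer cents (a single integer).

(re-executing from step 4 with the substitution; state before step 4: balance=189185)
4 | pay 22699 | balance=171480
5 | pay 21323 | balance=154684
6 | pay 21094 | balance=137673
7 | pay 22919 | balance=118388
8 | pay 21832 | balance=99681
9 | pay 23160 | balance=79152
10 | pay 22298 | balance=58943
11 | pay 21962 | balance=38537
12 | pay 20994 | balance=18560

18560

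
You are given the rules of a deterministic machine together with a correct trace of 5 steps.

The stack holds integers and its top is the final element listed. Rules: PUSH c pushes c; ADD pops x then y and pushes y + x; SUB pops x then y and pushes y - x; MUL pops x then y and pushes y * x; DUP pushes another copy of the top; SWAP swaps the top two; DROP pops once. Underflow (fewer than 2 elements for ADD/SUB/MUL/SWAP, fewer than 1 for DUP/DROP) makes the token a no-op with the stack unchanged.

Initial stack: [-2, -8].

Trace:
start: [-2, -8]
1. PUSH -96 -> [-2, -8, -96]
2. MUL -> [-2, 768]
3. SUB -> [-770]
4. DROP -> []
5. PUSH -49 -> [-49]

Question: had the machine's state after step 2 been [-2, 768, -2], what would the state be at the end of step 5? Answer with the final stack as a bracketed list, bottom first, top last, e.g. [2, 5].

state after step 2 := [-2, 768, -2]
3. SUB -> [-2, 770]
4. DROP -> [-2]
5. PUSH -49 -> [-2, -49]

[-2, -49]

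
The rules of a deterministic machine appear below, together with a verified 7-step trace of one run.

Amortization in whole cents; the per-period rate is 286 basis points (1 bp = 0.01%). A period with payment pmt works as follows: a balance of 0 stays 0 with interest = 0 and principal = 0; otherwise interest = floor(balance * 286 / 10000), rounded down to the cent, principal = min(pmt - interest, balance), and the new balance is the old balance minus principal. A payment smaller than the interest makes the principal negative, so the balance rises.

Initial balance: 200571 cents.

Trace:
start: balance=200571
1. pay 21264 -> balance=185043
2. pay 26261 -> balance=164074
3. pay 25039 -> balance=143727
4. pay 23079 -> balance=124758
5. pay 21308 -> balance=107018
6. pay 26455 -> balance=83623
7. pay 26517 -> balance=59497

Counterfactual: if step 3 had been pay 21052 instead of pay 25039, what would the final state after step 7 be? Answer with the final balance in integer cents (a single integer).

63960

(re-executing from step 3 with the substitution; state before step 3: balance=164074)
3. pay 21052 -> balance=147714
4. pay 23079 -> balance=128859
5. pay 21308 -> balance=111236
6. pay 26455 -> balance=87962
7. pay 26517 -> balance=63960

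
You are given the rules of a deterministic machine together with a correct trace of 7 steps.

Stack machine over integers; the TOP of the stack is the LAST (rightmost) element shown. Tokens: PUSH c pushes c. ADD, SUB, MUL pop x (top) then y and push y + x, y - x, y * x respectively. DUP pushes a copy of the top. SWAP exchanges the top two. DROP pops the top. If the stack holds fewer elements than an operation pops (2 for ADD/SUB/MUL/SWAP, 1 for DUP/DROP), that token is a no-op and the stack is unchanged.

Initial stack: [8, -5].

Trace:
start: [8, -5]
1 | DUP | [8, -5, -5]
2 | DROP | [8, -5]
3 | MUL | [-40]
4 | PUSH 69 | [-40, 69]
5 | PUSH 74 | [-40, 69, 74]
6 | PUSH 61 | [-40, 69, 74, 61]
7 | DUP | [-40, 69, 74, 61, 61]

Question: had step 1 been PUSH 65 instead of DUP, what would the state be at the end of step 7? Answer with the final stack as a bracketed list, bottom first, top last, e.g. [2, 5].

[-40, 69, 74, 61, 61]

(re-executing from step 1 with the substitution; state before step 1: [8, -5])
1 | PUSH 65 | [8, -5, 65]
2 | DROP | [8, -5]
3 | MUL | [-40]
4 | PUSH 69 | [-40, 69]
5 | PUSH 74 | [-40, 69, 74]
6 | PUSH 61 | [-40, 69, 74, 61]
7 | DUP | [-40, 69, 74, 61, 61]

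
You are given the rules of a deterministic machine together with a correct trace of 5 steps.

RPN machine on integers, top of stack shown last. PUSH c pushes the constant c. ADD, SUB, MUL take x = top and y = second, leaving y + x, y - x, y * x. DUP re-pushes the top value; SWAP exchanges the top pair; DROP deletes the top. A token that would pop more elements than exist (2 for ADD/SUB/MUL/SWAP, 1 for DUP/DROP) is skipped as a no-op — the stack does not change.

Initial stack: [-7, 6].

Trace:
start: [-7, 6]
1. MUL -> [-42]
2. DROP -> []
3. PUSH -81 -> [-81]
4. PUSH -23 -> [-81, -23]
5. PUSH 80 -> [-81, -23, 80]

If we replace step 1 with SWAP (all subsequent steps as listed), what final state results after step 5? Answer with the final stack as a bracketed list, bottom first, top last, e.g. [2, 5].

(re-executing from step 1 with the substitution; state before step 1: [-7, 6])
1. SWAP -> [6, -7]
2. DROP -> [6]
3. PUSH -81 -> [6, -81]
4. PUSH -23 -> [6, -81, -23]
5. PUSH 80 -> [6, -81, -23, 80]

[6, -81, -23, 80]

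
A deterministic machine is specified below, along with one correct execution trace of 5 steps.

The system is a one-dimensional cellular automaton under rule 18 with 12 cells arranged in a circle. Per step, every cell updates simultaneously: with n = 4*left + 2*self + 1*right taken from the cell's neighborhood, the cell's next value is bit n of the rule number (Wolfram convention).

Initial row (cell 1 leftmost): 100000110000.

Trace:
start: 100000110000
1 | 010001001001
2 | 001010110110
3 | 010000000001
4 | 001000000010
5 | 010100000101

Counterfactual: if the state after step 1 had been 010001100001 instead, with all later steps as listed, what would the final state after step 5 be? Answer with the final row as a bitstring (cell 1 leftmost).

state after step 1 := 010001100001
2 | 001010010010
3 | 010001101101
4 | 001010000000
5 | 010001000000

010001000000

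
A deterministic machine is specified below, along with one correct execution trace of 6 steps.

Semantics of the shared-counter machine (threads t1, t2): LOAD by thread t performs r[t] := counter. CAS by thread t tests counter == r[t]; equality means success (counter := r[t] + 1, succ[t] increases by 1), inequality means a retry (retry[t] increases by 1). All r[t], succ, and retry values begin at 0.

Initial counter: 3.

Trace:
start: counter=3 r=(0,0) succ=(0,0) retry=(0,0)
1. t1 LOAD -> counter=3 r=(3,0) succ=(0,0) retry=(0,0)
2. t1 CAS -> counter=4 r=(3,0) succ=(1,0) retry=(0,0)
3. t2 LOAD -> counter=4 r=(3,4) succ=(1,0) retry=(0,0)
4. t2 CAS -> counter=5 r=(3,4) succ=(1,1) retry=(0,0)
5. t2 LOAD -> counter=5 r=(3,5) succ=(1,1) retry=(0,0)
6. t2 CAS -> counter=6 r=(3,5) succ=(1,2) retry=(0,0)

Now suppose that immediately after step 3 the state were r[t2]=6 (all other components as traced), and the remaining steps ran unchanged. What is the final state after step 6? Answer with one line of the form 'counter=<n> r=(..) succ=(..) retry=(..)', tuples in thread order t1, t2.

counter=5 r=(3,4) succ=(1,1) retry=(0,1)

state after step 3 := counter=4 r=(3,6) succ=(1,0) retry=(0,0)
4. t2 CAS -> counter=4 r=(3,6) succ=(1,0) retry=(0,1)
5. t2 LOAD -> counter=4 r=(3,4) succ=(1,0) retry=(0,1)
6. t2 CAS -> counter=5 r=(3,4) succ=(1,1) retry=(0,1)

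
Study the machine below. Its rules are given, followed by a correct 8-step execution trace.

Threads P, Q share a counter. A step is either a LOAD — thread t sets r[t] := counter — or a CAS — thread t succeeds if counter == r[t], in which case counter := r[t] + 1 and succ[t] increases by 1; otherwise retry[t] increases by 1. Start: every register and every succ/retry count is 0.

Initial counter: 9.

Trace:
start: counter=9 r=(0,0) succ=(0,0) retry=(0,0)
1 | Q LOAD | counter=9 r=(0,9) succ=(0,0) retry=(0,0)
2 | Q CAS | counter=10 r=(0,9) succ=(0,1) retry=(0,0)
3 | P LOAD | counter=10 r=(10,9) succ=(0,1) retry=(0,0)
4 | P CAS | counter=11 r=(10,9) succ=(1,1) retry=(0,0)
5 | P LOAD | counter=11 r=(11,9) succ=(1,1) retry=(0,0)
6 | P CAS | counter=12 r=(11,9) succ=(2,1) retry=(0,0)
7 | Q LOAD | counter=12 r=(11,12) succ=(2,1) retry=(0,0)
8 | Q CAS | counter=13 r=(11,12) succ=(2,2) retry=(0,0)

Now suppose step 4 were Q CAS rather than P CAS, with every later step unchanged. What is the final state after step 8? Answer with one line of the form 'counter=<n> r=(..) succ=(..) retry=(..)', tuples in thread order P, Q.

(re-executing from step 4 with the substitution; state before step 4: counter=10 r=(10,9) succ=(0,1) retry=(0,0))
4 | Q CAS | counter=10 r=(10,9) succ=(0,1) retry=(0,1)
5 | P LOAD | counter=10 r=(10,9) succ=(0,1) retry=(0,1)
6 | P CAS | counter=11 r=(10,9) succ=(1,1) retry=(0,1)
7 | Q LOAD | counter=11 r=(10,11) succ=(1,1) retry=(0,1)
8 | Q CAS | counter=12 r=(10,11) succ=(1,2) retry=(0,1)

counter=12 r=(10,11) succ=(1,2) retry=(0,1)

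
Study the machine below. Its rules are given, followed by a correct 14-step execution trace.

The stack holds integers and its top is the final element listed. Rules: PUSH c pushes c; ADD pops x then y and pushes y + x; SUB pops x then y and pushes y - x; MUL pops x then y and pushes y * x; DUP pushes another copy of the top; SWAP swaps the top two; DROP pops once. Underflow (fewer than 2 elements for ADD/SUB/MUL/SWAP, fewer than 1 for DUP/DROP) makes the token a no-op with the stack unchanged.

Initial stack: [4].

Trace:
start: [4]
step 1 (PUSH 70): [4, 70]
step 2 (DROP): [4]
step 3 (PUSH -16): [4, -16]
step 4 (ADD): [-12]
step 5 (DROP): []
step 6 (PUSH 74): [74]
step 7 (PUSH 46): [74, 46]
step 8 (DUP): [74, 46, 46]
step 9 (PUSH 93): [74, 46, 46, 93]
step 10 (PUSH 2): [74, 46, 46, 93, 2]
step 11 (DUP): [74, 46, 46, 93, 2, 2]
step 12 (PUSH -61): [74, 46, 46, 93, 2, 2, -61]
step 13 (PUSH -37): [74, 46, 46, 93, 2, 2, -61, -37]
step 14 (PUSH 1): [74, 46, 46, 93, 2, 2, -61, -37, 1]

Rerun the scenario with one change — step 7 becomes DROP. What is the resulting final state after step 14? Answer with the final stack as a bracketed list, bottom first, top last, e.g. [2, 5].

[93, 2, 2, -61, -37, 1]

(re-executing from step 7 with the substitution; state before step 7: [74])
step 7 (DROP): []
step 8 (DUP): []
step 9 (PUSH 93): [93]
step 10 (PUSH 2): [93, 2]
step 11 (DUP): [93, 2, 2]
step 12 (PUSH -61): [93, 2, 2, -61]
step 13 (PUSH -37): [93, 2, 2, -61, -37]
step 14 (PUSH 1): [93, 2, 2, -61, -37, 1]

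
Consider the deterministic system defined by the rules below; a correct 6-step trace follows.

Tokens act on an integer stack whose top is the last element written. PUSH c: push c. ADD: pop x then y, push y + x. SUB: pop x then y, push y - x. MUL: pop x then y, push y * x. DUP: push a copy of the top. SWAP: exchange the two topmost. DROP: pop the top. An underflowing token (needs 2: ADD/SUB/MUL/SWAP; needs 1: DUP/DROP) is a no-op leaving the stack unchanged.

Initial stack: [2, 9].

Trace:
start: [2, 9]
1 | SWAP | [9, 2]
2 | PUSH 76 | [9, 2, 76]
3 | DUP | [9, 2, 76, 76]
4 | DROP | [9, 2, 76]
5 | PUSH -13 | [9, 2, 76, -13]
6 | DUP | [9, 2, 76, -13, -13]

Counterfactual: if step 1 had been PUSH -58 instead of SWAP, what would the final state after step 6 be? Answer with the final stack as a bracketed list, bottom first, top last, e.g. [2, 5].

(re-executing from step 1 with the substitution; state before step 1: [2, 9])
1 | PUSH -58 | [2, 9, -58]
2 | PUSH 76 | [2, 9, -58, 76]
3 | DUP | [2, 9, -58, 76, 76]
4 | DROP | [2, 9, -58, 76]
5 | PUSH -13 | [2, 9, -58, 76, -13]
6 | DUP | [2, 9, -58, 76, -13, -13]

[2, 9, -58, 76, -13, -13]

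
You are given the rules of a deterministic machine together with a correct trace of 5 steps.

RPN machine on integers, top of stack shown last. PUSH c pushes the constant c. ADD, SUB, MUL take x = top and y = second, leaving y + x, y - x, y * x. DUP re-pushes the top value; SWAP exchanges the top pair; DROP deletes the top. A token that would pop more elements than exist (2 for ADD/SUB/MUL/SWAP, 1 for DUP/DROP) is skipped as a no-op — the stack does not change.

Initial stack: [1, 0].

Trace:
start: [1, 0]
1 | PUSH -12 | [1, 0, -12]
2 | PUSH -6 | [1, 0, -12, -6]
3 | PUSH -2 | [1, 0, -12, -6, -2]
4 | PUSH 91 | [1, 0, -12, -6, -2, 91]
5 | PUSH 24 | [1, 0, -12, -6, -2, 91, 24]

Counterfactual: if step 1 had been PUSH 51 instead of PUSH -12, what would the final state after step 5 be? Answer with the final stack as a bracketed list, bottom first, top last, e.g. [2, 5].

(re-executing from step 1 with the substitution; state before step 1: [1, 0])
1 | PUSH 51 | [1, 0, 51]
2 | PUSH -6 | [1, 0, 51, -6]
3 | PUSH -2 | [1, 0, 51, -6, -2]
4 | PUSH 91 | [1, 0, 51, -6, -2, 91]
5 | PUSH 24 | [1, 0, 51, -6, -2, 91, 24]

[1, 0, 51, -6, -2, 91, 24]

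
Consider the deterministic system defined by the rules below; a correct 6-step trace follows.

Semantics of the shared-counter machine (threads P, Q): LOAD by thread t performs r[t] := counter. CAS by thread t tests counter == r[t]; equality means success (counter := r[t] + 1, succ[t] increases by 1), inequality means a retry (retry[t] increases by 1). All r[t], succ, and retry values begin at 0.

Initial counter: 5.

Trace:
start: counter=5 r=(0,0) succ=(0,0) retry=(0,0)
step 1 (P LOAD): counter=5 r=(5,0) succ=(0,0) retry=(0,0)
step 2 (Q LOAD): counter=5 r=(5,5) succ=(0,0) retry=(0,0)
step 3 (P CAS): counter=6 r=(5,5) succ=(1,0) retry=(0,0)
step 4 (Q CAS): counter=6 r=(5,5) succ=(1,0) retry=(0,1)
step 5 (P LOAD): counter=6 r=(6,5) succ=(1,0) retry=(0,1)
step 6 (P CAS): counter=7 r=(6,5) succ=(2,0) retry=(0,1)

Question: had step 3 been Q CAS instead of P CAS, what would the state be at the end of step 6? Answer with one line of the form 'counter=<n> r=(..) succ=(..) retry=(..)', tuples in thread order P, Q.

(re-executing from step 3 with the substitution; state before step 3: counter=5 r=(5,5) succ=(0,0) retry=(0,0))
step 3 (Q CAS): counter=6 r=(5,5) succ=(0,1) retry=(0,0)
step 4 (Q CAS): counter=6 r=(5,5) succ=(0,1) retry=(0,1)
step 5 (P LOAD): counter=6 r=(6,5) succ=(0,1) retry=(0,1)
step 6 (P CAS): counter=7 r=(6,5) succ=(1,1) retry=(0,1)

counter=7 r=(6,5) succ=(1,1) retry=(0,1)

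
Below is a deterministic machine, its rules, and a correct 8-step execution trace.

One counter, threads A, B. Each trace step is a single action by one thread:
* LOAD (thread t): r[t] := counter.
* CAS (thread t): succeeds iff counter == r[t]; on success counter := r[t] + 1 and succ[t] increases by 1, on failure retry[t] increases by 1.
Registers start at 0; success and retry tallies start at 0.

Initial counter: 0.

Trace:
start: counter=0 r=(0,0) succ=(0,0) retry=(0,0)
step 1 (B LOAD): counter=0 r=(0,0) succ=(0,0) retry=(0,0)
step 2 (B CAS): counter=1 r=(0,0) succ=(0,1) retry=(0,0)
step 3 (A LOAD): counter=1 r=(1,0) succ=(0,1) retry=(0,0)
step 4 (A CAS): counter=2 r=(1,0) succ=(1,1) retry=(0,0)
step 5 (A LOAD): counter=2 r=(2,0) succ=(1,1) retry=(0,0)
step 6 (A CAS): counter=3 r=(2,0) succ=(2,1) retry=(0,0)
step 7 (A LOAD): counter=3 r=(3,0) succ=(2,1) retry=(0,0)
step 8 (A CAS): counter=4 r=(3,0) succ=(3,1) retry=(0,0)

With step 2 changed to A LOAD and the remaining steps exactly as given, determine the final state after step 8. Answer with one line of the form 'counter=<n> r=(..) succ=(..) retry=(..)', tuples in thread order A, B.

counter=3 r=(2,0) succ=(3,0) retry=(0,0)

(re-executing from step 2 with the substitution; state before step 2: counter=0 r=(0,0) succ=(0,0) retry=(0,0))
step 2 (A LOAD): counter=0 r=(0,0) succ=(0,0) retry=(0,0)
step 3 (A LOAD): counter=0 r=(0,0) succ=(0,0) retry=(0,0)
step 4 (A CAS): counter=1 r=(0,0) succ=(1,0) retry=(0,0)
step 5 (A LOAD): counter=1 r=(1,0) succ=(1,0) retry=(0,0)
step 6 (A CAS): counter=2 r=(1,0) succ=(2,0) retry=(0,0)
step 7 (A LOAD): counter=2 r=(2,0) succ=(2,0) retry=(0,0)
step 8 (A CAS): counter=3 r=(2,0) succ=(3,0) retry=(0,0)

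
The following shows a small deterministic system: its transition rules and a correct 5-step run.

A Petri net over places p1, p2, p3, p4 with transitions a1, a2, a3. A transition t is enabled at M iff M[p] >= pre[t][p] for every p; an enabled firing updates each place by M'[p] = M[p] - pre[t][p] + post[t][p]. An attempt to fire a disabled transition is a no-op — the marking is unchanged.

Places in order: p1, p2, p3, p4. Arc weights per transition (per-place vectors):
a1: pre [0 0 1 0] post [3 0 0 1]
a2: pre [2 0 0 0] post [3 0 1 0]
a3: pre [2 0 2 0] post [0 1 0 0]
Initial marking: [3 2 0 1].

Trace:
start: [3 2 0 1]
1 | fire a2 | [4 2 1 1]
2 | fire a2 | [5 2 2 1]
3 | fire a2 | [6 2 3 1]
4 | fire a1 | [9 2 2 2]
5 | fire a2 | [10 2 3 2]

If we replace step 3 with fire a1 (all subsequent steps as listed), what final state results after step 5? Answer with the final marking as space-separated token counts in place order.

(re-executing from step 3 with the substitution; state before step 3: [5 2 2 1])
3 | fire a1 | [8 2 1 2]
4 | fire a1 | [11 2 0 3]
5 | fire a2 | [12 2 1 3]

12 2 1 3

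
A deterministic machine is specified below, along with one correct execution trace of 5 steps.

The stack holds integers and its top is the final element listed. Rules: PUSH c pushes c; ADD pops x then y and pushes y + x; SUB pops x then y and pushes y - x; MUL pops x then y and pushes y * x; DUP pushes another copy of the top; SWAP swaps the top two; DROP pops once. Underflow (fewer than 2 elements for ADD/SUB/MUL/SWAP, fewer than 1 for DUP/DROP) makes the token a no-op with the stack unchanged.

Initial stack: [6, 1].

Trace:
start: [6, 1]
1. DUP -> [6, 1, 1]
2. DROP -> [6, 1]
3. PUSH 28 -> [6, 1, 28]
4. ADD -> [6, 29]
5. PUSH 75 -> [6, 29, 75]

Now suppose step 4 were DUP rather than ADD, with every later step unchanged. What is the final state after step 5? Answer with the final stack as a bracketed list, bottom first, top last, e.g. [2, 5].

(re-executing from step 4 with the substitution; state before step 4: [6, 1, 28])
4. DUP -> [6, 1, 28, 28]
5. PUSH 75 -> [6, 1, 28, 28, 75]

[6, 1, 28, 28, 75]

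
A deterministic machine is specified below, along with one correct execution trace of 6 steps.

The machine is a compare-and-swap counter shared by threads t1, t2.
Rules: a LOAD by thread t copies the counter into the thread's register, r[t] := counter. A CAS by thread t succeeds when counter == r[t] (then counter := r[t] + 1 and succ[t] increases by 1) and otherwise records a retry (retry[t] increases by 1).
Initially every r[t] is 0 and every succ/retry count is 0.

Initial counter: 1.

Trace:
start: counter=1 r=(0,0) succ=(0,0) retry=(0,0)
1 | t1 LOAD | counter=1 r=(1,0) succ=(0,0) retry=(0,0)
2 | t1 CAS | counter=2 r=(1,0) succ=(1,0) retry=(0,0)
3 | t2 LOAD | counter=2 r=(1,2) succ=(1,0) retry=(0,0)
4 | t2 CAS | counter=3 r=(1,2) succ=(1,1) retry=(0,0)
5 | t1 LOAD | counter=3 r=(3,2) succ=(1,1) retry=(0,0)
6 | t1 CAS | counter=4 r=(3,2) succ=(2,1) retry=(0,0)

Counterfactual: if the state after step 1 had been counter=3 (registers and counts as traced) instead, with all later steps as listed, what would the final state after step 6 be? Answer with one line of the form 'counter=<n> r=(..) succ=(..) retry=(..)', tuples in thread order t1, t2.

state after step 1 := counter=3 r=(1,0) succ=(0,0) retry=(0,0)
2 | t1 CAS | counter=3 r=(1,0) succ=(0,0) retry=(1,0)
3 | t2 LOAD | counter=3 r=(1,3) succ=(0,0) retry=(1,0)
4 | t2 CAS | counter=4 r=(1,3) succ=(0,1) retry=(1,0)
5 | t1 LOAD | counter=4 r=(4,3) succ=(0,1) retry=(1,0)
6 | t1 CAS | counter=5 r=(4,3) succ=(1,1) retry=(1,0)

counter=5 r=(4,3) succ=(1,1) retry=(1,0)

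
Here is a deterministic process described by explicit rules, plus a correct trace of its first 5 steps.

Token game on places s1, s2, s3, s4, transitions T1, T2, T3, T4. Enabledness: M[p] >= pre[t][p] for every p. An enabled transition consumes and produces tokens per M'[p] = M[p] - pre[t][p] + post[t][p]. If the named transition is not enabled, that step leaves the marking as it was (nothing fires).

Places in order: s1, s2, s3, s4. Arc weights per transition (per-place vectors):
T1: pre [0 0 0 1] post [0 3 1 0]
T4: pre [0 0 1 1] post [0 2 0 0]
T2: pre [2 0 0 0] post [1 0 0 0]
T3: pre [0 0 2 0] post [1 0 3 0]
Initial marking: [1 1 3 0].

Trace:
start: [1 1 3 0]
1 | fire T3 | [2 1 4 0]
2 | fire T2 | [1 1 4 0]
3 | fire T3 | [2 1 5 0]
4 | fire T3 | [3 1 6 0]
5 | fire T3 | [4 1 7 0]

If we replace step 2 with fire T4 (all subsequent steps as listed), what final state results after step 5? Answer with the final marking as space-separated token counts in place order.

(re-executing from step 2 with the substitution; state before step 2: [2 1 4 0])
2 | fire T4 | [2 1 4 0]
3 | fire T3 | [3 1 5 0]
4 | fire T3 | [4 1 6 0]
5 | fire T3 | [5 1 7 0]

5 1 7 0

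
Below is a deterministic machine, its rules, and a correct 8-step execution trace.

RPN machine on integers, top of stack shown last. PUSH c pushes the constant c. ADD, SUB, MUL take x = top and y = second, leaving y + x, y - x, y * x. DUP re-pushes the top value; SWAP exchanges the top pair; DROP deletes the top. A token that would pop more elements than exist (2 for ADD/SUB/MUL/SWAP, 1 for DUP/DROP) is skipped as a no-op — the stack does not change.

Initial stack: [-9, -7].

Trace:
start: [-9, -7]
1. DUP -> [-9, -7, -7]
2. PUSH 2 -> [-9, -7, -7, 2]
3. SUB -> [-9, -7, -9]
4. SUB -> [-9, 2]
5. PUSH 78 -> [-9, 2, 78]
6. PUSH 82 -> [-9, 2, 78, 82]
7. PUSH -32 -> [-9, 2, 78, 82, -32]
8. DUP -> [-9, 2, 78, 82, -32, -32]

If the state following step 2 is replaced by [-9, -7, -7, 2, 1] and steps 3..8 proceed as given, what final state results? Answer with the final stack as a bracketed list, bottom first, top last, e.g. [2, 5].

[-9, -7, -8, 78, 82, -32, -32]

state after step 2 := [-9, -7, -7, 2, 1]
3. SUB -> [-9, -7, -7, 1]
4. SUB -> [-9, -7, -8]
5. PUSH 78 -> [-9, -7, -8, 78]
6. PUSH 82 -> [-9, -7, -8, 78, 82]
7. PUSH -32 -> [-9, -7, -8, 78, 82, -32]
8. DUP -> [-9, -7, -8, 78, 82, -32, -32]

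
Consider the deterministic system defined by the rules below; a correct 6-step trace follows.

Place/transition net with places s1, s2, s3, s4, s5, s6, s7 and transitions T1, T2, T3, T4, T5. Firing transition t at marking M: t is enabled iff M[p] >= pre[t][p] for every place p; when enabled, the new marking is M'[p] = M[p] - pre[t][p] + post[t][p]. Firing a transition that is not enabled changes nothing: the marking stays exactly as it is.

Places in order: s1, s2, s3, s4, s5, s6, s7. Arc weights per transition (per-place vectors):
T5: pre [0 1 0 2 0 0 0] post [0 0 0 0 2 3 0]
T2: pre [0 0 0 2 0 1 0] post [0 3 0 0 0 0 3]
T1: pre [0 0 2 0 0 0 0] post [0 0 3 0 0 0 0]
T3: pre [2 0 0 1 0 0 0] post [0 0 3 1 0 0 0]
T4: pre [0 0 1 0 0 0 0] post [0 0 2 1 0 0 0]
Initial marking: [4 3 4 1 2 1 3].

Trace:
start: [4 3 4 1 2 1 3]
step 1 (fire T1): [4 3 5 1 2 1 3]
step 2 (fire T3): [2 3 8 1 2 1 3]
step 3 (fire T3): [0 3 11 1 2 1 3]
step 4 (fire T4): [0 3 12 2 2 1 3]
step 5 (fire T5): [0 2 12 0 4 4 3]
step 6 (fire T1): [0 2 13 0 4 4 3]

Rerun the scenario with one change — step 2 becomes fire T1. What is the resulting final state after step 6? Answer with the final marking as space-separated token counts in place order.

(re-executing from step 2 with the substitution; state before step 2: [4 3 5 1 2 1 3])
step 2 (fire T1): [4 3 6 1 2 1 3]
step 3 (fire T3): [2 3 9 1 2 1 3]
step 4 (fire T4): [2 3 10 2 2 1 3]
step 5 (fire T5): [2 2 10 0 4 4 3]
step 6 (fire T1): [2 2 11 0 4 4 3]

2 2 11 0 4 4 3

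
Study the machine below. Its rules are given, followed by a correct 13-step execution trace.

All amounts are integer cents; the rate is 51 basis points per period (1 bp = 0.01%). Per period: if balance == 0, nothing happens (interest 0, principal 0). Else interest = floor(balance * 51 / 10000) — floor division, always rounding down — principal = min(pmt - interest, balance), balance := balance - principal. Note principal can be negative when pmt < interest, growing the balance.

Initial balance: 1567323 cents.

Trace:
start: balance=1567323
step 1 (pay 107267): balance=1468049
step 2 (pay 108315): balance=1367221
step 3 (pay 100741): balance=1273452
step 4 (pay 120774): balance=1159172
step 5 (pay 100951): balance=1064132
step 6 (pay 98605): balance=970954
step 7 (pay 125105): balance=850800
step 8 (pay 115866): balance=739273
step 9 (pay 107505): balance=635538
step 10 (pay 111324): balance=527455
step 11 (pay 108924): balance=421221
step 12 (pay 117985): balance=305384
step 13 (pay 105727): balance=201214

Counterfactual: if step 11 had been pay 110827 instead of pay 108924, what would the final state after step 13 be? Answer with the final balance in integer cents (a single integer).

199291

(re-executing from step 11 with the substitution; state before step 11: balance=527455)
step 11 (pay 110827): balance=419318
step 12 (pay 117985): balance=303471
step 13 (pay 105727): balance=199291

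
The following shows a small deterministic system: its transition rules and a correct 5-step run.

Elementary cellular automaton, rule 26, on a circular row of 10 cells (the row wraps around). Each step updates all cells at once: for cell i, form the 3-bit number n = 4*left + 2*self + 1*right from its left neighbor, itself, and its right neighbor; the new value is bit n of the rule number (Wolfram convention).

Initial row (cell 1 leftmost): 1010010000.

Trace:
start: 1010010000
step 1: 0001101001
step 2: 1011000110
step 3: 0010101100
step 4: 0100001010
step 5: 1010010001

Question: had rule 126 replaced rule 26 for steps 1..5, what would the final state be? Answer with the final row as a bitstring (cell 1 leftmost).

(re-executing steps 1..5 under rule 126; state before step 1: 1010010000)
step 1: 1111111001
step 2: 0000001111
step 3: 1000011001
step 4: 1100111111
step 5: 0111100000

0111100000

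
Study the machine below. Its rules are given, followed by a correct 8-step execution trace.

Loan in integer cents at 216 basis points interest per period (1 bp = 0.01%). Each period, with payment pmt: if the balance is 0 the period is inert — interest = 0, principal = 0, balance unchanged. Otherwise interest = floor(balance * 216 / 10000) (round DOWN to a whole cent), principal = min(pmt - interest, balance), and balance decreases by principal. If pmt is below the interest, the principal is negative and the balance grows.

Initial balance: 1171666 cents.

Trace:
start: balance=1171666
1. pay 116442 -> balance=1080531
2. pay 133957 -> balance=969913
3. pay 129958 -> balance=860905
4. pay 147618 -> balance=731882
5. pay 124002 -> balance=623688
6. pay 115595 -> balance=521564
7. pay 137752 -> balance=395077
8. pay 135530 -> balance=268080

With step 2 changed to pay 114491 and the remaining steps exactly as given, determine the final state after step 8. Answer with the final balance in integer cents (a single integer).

290209

(re-executing from step 2 with the substitution; state before step 2: balance=1080531)
2. pay 114491 -> balance=989379
3. pay 129958 -> balance=880791
4. pay 147618 -> balance=752198
5. pay 124002 -> balance=644443
6. pay 115595 -> balance=542767
7. pay 137752 -> balance=416738
8. pay 135530 -> balance=290209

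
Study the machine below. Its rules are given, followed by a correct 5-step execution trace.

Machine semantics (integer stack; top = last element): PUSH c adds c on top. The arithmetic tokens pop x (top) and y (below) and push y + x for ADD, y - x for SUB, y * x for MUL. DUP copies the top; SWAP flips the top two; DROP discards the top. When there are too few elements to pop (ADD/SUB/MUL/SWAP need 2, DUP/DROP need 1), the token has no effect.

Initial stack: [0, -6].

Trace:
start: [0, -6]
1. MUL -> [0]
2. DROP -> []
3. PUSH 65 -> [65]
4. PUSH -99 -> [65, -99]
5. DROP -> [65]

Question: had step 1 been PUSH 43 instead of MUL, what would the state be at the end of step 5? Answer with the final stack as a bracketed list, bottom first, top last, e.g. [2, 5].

(re-executing from step 1 with the substitution; state before step 1: [0, -6])
1. PUSH 43 -> [0, -6, 43]
2. DROP -> [0, -6]
3. PUSH 65 -> [0, -6, 65]
4. PUSH -99 -> [0, -6, 65, -99]
5. DROP -> [0, -6, 65]

[0, -6, 65]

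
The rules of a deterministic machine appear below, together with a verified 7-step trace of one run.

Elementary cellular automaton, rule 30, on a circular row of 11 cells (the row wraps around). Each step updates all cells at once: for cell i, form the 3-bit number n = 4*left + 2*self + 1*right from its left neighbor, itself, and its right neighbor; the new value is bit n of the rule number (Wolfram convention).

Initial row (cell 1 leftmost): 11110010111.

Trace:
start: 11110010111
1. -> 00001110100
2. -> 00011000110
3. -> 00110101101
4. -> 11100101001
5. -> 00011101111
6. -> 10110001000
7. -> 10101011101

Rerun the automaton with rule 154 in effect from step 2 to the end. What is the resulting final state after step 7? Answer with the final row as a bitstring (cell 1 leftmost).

10101010111

(re-executing steps 2..7 under rule 154; state before step 2: 00001110100)
2. -> 00011100010
3. -> 00111010101
4. -> 11110000000
5. -> 11101000001
6. -> 11000100011
7. -> 10101010111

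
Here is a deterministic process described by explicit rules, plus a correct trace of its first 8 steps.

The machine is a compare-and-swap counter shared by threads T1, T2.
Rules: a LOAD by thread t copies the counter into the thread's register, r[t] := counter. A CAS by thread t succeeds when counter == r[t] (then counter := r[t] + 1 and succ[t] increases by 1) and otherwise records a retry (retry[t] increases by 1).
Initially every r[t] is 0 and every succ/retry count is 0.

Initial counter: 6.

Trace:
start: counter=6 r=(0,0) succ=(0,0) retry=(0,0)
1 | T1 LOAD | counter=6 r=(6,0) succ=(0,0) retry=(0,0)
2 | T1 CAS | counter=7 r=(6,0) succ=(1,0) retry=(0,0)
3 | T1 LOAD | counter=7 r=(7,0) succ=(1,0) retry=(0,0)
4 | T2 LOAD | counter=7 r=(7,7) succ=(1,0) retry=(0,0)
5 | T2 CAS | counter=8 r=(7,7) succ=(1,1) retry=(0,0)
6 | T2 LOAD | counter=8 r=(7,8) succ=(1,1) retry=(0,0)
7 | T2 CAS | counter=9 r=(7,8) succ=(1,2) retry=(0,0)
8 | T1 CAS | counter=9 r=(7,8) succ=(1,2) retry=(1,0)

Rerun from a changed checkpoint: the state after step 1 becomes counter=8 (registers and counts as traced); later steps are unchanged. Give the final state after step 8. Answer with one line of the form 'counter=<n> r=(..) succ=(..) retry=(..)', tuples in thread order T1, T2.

state after step 1 := counter=8 r=(6,0) succ=(0,0) retry=(0,0)
2 | T1 CAS | counter=8 r=(6,0) succ=(0,0) retry=(1,0)
3 | T1 LOAD | counter=8 r=(8,0) succ=(0,0) retry=(1,0)
4 | T2 LOAD | counter=8 r=(8,8) succ=(0,0) retry=(1,0)
5 | T2 CAS | counter=9 r=(8,8) succ=(0,1) retry=(1,0)
6 | T2 LOAD | counter=9 r=(8,9) succ=(0,1) retry=(1,0)
7 | T2 CAS | counter=10 r=(8,9) succ=(0,2) retry=(1,0)
8 | T1 CAS | counter=10 r=(8,9) succ=(0,2) retry=(2,0)

counter=10 r=(8,9) succ=(0,2) retry=(2,0)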